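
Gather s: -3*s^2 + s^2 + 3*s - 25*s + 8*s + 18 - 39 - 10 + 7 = -2*s^2 - 14*s - 24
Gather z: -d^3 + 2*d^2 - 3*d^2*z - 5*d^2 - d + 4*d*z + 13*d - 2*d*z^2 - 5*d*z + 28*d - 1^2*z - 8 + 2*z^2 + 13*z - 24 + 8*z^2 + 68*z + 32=-d^3 - 3*d^2 + 40*d + z^2*(10 - 2*d) + z*(-3*d^2 - d + 80)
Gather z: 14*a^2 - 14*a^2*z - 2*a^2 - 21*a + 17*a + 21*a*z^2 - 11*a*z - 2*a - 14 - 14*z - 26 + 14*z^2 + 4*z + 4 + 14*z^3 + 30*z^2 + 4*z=12*a^2 - 6*a + 14*z^3 + z^2*(21*a + 44) + z*(-14*a^2 - 11*a - 6) - 36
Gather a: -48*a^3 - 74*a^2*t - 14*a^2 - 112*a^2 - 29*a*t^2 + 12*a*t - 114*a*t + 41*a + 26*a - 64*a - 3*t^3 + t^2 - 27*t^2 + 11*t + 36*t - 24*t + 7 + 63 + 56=-48*a^3 + a^2*(-74*t - 126) + a*(-29*t^2 - 102*t + 3) - 3*t^3 - 26*t^2 + 23*t + 126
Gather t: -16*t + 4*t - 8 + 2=-12*t - 6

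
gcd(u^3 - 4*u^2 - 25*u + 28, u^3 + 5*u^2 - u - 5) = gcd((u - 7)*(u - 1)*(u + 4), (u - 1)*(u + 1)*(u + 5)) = u - 1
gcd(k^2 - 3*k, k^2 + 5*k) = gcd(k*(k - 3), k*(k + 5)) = k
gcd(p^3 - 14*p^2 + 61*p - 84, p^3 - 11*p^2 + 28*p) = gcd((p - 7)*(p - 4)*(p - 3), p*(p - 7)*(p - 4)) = p^2 - 11*p + 28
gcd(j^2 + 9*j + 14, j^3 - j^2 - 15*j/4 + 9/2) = j + 2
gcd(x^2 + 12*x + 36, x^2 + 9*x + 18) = x + 6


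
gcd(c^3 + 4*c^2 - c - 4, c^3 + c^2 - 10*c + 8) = c^2 + 3*c - 4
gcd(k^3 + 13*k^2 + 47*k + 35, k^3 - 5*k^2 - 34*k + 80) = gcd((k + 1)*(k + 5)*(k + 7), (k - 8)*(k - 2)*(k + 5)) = k + 5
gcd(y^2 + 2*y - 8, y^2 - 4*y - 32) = y + 4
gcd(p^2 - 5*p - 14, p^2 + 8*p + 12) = p + 2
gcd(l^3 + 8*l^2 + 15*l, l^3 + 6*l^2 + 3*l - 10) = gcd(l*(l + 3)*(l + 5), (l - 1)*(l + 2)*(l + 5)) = l + 5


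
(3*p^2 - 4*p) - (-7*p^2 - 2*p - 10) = 10*p^2 - 2*p + 10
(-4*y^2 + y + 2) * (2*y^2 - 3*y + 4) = -8*y^4 + 14*y^3 - 15*y^2 - 2*y + 8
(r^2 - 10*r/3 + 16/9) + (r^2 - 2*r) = 2*r^2 - 16*r/3 + 16/9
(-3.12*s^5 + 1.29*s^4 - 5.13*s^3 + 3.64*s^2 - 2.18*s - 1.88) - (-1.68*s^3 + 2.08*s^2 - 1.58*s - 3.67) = -3.12*s^5 + 1.29*s^4 - 3.45*s^3 + 1.56*s^2 - 0.6*s + 1.79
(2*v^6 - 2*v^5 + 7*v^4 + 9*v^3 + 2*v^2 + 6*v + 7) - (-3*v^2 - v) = 2*v^6 - 2*v^5 + 7*v^4 + 9*v^3 + 5*v^2 + 7*v + 7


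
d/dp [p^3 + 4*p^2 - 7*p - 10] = 3*p^2 + 8*p - 7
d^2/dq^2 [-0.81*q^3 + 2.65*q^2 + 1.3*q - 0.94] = 5.3 - 4.86*q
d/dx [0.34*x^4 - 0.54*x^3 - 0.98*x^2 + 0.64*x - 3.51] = 1.36*x^3 - 1.62*x^2 - 1.96*x + 0.64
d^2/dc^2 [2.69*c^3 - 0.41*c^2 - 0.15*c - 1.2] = 16.14*c - 0.82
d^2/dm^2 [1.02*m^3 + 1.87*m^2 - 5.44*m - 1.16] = 6.12*m + 3.74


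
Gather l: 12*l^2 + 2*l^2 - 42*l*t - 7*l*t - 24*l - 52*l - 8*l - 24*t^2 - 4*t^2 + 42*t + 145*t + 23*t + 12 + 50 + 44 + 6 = 14*l^2 + l*(-49*t - 84) - 28*t^2 + 210*t + 112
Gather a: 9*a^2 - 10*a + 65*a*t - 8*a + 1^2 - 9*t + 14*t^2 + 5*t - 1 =9*a^2 + a*(65*t - 18) + 14*t^2 - 4*t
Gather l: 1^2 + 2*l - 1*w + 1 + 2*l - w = 4*l - 2*w + 2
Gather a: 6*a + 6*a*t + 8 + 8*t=a*(6*t + 6) + 8*t + 8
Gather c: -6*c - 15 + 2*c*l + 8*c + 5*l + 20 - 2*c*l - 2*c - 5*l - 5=0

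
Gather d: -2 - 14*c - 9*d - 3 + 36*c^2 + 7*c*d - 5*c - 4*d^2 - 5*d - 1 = 36*c^2 - 19*c - 4*d^2 + d*(7*c - 14) - 6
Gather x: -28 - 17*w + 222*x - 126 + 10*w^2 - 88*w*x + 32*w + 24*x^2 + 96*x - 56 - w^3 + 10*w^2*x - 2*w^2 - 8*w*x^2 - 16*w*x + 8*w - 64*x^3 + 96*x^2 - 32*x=-w^3 + 8*w^2 + 23*w - 64*x^3 + x^2*(120 - 8*w) + x*(10*w^2 - 104*w + 286) - 210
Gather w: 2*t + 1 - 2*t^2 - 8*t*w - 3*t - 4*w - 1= -2*t^2 - t + w*(-8*t - 4)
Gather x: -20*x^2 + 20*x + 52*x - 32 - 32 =-20*x^2 + 72*x - 64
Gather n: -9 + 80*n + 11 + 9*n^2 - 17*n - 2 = 9*n^2 + 63*n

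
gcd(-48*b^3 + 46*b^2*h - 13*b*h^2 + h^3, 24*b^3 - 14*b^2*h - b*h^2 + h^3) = 6*b^2 - 5*b*h + h^2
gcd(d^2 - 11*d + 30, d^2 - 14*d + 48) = d - 6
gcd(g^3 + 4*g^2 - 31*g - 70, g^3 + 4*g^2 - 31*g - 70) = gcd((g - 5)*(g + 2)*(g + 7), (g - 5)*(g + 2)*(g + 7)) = g^3 + 4*g^2 - 31*g - 70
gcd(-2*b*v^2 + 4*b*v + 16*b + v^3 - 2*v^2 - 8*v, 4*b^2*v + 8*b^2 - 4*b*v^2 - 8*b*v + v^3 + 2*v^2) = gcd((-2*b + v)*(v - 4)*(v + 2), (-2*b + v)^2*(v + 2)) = -2*b*v - 4*b + v^2 + 2*v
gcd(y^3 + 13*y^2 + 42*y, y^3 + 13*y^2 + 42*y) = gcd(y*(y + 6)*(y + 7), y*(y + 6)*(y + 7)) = y^3 + 13*y^2 + 42*y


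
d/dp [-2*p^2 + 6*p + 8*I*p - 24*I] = -4*p + 6 + 8*I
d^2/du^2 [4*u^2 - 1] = 8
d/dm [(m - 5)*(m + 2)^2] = (m + 2)*(3*m - 8)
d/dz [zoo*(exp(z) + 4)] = zoo*exp(z)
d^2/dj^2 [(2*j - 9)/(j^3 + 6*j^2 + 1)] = 6*(3*j^2*(j + 4)^2*(2*j - 9) - (2*j^2 + 8*j + (j + 2)*(2*j - 9))*(j^3 + 6*j^2 + 1))/(j^3 + 6*j^2 + 1)^3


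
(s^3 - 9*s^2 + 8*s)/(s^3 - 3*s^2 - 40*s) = (s - 1)/(s + 5)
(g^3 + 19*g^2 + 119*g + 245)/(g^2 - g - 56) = (g^2 + 12*g + 35)/(g - 8)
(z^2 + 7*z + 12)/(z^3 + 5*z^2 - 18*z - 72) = (z + 4)/(z^2 + 2*z - 24)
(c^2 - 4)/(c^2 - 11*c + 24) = (c^2 - 4)/(c^2 - 11*c + 24)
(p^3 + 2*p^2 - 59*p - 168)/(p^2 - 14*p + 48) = (p^2 + 10*p + 21)/(p - 6)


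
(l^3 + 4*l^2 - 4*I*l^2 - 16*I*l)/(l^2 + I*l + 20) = l*(l + 4)/(l + 5*I)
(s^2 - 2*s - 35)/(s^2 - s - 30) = (s - 7)/(s - 6)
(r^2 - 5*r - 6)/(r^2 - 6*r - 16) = (-r^2 + 5*r + 6)/(-r^2 + 6*r + 16)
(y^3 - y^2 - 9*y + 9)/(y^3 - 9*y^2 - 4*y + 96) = (y^2 - 4*y + 3)/(y^2 - 12*y + 32)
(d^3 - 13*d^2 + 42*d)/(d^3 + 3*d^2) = (d^2 - 13*d + 42)/(d*(d + 3))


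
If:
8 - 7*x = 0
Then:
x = 8/7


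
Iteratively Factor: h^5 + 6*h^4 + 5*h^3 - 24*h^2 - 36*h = (h + 2)*(h^4 + 4*h^3 - 3*h^2 - 18*h) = (h + 2)*(h + 3)*(h^3 + h^2 - 6*h) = (h + 2)*(h + 3)^2*(h^2 - 2*h) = (h - 2)*(h + 2)*(h + 3)^2*(h)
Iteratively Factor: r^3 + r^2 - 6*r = (r - 2)*(r^2 + 3*r) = r*(r - 2)*(r + 3)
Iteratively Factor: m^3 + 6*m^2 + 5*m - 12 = (m - 1)*(m^2 + 7*m + 12) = (m - 1)*(m + 3)*(m + 4)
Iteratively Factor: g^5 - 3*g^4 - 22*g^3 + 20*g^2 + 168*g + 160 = (g - 5)*(g^4 + 2*g^3 - 12*g^2 - 40*g - 32) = (g - 5)*(g + 2)*(g^3 - 12*g - 16) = (g - 5)*(g - 4)*(g + 2)*(g^2 + 4*g + 4) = (g - 5)*(g - 4)*(g + 2)^2*(g + 2)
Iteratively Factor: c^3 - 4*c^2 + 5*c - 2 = (c - 1)*(c^2 - 3*c + 2) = (c - 2)*(c - 1)*(c - 1)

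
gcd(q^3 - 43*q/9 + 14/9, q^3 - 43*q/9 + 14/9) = q^3 - 43*q/9 + 14/9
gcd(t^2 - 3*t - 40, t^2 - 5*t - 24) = t - 8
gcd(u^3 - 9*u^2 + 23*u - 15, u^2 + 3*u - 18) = u - 3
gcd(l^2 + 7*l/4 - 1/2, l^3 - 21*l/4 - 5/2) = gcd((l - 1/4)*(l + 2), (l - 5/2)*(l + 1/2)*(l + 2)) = l + 2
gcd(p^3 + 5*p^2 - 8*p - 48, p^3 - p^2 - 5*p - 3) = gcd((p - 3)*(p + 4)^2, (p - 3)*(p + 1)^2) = p - 3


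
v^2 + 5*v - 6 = (v - 1)*(v + 6)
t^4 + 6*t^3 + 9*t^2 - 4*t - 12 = (t - 1)*(t + 2)^2*(t + 3)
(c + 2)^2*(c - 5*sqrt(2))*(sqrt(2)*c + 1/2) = sqrt(2)*c^4 - 19*c^3/2 + 4*sqrt(2)*c^3 - 38*c^2 + 3*sqrt(2)*c^2/2 - 38*c - 10*sqrt(2)*c - 10*sqrt(2)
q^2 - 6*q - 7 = (q - 7)*(q + 1)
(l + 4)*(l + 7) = l^2 + 11*l + 28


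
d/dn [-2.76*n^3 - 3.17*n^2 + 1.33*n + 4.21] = -8.28*n^2 - 6.34*n + 1.33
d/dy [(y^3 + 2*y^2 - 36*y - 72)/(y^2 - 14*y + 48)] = (y^2 - 16*y - 76)/(y^2 - 16*y + 64)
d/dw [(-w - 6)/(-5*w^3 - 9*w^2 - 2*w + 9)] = (5*w^3 + 9*w^2 + 2*w - (w + 6)*(15*w^2 + 18*w + 2) - 9)/(5*w^3 + 9*w^2 + 2*w - 9)^2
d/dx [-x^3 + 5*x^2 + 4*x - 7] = -3*x^2 + 10*x + 4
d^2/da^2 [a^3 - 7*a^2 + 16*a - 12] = 6*a - 14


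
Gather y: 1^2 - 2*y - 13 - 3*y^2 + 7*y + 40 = -3*y^2 + 5*y + 28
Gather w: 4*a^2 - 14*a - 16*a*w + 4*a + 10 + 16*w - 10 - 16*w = 4*a^2 - 16*a*w - 10*a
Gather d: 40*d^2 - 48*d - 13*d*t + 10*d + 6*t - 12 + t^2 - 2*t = 40*d^2 + d*(-13*t - 38) + t^2 + 4*t - 12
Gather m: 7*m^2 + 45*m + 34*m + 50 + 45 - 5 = 7*m^2 + 79*m + 90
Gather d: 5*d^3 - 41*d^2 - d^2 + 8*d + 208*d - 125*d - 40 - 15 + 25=5*d^3 - 42*d^2 + 91*d - 30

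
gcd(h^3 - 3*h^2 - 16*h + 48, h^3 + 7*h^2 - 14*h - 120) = h - 4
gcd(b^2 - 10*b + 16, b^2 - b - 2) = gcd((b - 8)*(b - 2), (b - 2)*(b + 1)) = b - 2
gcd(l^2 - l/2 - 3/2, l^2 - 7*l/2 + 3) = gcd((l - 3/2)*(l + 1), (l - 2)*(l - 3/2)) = l - 3/2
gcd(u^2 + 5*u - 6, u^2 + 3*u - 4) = u - 1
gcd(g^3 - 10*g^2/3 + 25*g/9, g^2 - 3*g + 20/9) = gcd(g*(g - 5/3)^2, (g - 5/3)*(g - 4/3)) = g - 5/3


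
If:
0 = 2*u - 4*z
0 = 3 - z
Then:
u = 6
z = 3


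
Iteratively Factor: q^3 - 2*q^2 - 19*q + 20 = (q - 1)*(q^2 - q - 20) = (q - 5)*(q - 1)*(q + 4)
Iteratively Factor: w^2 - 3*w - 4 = (w + 1)*(w - 4)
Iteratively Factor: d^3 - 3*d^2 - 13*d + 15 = (d + 3)*(d^2 - 6*d + 5) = (d - 5)*(d + 3)*(d - 1)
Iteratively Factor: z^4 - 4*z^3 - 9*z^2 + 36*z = (z)*(z^3 - 4*z^2 - 9*z + 36) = z*(z - 3)*(z^2 - z - 12) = z*(z - 3)*(z + 3)*(z - 4)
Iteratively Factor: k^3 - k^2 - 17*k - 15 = (k - 5)*(k^2 + 4*k + 3) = (k - 5)*(k + 3)*(k + 1)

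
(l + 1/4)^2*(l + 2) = l^3 + 5*l^2/2 + 17*l/16 + 1/8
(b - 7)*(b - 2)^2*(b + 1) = b^4 - 10*b^3 + 21*b^2 + 4*b - 28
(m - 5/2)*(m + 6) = m^2 + 7*m/2 - 15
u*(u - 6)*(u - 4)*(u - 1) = u^4 - 11*u^3 + 34*u^2 - 24*u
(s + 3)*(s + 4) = s^2 + 7*s + 12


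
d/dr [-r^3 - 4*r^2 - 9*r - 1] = -3*r^2 - 8*r - 9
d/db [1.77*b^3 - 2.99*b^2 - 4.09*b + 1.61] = 5.31*b^2 - 5.98*b - 4.09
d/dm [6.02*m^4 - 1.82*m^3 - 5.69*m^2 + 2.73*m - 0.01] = 24.08*m^3 - 5.46*m^2 - 11.38*m + 2.73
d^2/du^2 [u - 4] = 0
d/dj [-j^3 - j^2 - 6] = j*(-3*j - 2)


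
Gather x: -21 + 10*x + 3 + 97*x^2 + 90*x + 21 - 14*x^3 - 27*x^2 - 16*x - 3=-14*x^3 + 70*x^2 + 84*x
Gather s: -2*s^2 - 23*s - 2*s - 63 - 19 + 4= -2*s^2 - 25*s - 78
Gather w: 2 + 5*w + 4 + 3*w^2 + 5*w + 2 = 3*w^2 + 10*w + 8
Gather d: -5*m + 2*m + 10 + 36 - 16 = 30 - 3*m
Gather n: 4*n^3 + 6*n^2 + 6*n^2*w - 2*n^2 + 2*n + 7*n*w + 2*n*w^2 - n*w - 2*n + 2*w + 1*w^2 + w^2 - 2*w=4*n^3 + n^2*(6*w + 4) + n*(2*w^2 + 6*w) + 2*w^2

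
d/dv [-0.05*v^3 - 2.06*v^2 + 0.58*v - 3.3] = -0.15*v^2 - 4.12*v + 0.58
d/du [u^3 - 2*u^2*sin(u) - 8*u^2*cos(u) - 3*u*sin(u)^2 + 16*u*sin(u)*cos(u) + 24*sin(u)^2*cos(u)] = 8*u^2*sin(u) - 2*u^2*cos(u) + 3*u^2 - 4*u*sin(u) - 3*u*sin(2*u) - 16*u*cos(u) + 16*u*cos(2*u) - 6*sin(u) + 8*sin(2*u) + 18*sin(3*u) + 3*cos(2*u)/2 - 3/2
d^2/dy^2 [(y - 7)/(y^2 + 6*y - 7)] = 2*((1 - 3*y)*(y^2 + 6*y - 7) + 4*(y - 7)*(y + 3)^2)/(y^2 + 6*y - 7)^3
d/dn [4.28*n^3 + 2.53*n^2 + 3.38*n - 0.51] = 12.84*n^2 + 5.06*n + 3.38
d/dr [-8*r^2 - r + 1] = -16*r - 1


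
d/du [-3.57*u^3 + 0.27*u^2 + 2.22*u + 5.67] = -10.71*u^2 + 0.54*u + 2.22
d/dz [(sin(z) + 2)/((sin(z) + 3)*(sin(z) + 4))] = (-4*sin(z) + cos(z)^2 - 3)*cos(z)/((sin(z) + 3)^2*(sin(z) + 4)^2)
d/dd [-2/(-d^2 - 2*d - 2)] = 4*(-d - 1)/(d^2 + 2*d + 2)^2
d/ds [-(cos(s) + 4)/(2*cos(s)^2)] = -(cos(s) + 8)*sin(s)/(2*cos(s)^3)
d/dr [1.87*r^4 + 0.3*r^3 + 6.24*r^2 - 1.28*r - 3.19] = 7.48*r^3 + 0.9*r^2 + 12.48*r - 1.28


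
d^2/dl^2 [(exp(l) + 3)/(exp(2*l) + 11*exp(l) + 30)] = (exp(4*l) + exp(3*l) - 81*exp(2*l) - 327*exp(l) - 90)*exp(l)/(exp(6*l) + 33*exp(5*l) + 453*exp(4*l) + 3311*exp(3*l) + 13590*exp(2*l) + 29700*exp(l) + 27000)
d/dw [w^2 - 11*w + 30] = 2*w - 11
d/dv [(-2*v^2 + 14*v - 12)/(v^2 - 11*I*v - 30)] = (v^2*(-14 + 22*I) + 144*v - 420 - 132*I)/(v^4 - 22*I*v^3 - 181*v^2 + 660*I*v + 900)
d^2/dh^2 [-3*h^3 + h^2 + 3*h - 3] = 2 - 18*h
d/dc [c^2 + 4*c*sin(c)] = 4*c*cos(c) + 2*c + 4*sin(c)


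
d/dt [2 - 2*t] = -2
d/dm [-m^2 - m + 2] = -2*m - 1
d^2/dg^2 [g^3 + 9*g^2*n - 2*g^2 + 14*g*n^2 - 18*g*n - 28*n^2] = 6*g + 18*n - 4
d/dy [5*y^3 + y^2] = y*(15*y + 2)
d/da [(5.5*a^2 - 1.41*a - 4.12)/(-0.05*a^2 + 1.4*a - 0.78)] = (7.6295*a^2 - 8.992*a + 6.8678)/(0.0025*a^4 - 0.14*a^3 + 2.038*a^2 - 2.184*a + 0.6084)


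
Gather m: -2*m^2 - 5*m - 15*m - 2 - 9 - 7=-2*m^2 - 20*m - 18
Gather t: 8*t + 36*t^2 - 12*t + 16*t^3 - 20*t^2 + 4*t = 16*t^3 + 16*t^2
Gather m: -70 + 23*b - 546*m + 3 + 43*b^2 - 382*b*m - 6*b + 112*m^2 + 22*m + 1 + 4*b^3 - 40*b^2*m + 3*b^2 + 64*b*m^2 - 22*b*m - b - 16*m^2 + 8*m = 4*b^3 + 46*b^2 + 16*b + m^2*(64*b + 96) + m*(-40*b^2 - 404*b - 516) - 66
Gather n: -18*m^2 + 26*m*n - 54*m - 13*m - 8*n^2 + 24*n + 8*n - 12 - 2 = -18*m^2 - 67*m - 8*n^2 + n*(26*m + 32) - 14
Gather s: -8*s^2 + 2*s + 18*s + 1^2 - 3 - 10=-8*s^2 + 20*s - 12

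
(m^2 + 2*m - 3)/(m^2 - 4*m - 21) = (m - 1)/(m - 7)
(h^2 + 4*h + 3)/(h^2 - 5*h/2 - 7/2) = 2*(h + 3)/(2*h - 7)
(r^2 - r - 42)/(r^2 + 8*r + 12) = (r - 7)/(r + 2)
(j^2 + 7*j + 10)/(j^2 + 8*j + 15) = (j + 2)/(j + 3)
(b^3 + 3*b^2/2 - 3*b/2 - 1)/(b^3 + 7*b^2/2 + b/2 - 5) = (2*b + 1)/(2*b + 5)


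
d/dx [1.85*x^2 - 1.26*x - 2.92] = 3.7*x - 1.26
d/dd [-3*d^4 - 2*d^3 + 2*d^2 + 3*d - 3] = -12*d^3 - 6*d^2 + 4*d + 3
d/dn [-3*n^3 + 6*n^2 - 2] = 3*n*(4 - 3*n)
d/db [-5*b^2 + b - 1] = 1 - 10*b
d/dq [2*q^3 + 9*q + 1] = 6*q^2 + 9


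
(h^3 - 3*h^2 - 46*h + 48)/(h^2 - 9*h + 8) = h + 6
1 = 1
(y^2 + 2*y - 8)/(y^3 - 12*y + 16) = 1/(y - 2)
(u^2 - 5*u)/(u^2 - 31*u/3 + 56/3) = 3*u*(u - 5)/(3*u^2 - 31*u + 56)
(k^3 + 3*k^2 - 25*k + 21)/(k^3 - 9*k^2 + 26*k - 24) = (k^2 + 6*k - 7)/(k^2 - 6*k + 8)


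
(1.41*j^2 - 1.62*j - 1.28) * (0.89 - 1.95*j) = -2.7495*j^3 + 4.4139*j^2 + 1.0542*j - 1.1392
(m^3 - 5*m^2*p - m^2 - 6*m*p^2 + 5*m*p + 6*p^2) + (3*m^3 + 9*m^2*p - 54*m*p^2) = 4*m^3 + 4*m^2*p - m^2 - 60*m*p^2 + 5*m*p + 6*p^2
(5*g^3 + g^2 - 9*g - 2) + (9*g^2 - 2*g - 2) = 5*g^3 + 10*g^2 - 11*g - 4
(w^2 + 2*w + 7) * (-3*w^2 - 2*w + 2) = -3*w^4 - 8*w^3 - 23*w^2 - 10*w + 14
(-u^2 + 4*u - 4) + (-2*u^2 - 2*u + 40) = -3*u^2 + 2*u + 36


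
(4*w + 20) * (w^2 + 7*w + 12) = 4*w^3 + 48*w^2 + 188*w + 240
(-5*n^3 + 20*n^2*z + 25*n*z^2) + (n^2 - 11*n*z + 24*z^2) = -5*n^3 + 20*n^2*z + n^2 + 25*n*z^2 - 11*n*z + 24*z^2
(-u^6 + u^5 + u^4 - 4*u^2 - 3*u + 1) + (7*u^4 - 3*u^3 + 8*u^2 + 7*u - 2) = -u^6 + u^5 + 8*u^4 - 3*u^3 + 4*u^2 + 4*u - 1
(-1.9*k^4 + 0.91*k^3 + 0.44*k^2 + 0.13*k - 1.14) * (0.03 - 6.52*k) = 12.388*k^5 - 5.9902*k^4 - 2.8415*k^3 - 0.8344*k^2 + 7.4367*k - 0.0342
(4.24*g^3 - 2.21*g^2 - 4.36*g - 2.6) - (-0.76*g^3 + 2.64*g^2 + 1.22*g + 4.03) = 5.0*g^3 - 4.85*g^2 - 5.58*g - 6.63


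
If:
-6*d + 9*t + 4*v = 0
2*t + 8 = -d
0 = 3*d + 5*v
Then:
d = -120/43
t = -112/43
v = 72/43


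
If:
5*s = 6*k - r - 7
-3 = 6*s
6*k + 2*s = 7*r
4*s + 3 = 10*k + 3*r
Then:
No Solution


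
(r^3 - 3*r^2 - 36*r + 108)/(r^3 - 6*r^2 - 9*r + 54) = (r + 6)/(r + 3)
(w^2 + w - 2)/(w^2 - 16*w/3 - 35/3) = 3*(-w^2 - w + 2)/(-3*w^2 + 16*w + 35)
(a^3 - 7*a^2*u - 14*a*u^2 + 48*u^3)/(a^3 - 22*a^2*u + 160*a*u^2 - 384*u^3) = (a^2 + a*u - 6*u^2)/(a^2 - 14*a*u + 48*u^2)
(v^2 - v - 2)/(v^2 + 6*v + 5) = (v - 2)/(v + 5)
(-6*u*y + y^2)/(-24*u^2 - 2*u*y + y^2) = y/(4*u + y)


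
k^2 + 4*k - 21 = (k - 3)*(k + 7)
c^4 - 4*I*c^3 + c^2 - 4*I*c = c*(c - 4*I)*(c - I)*(c + I)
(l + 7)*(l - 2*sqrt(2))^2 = l^3 - 4*sqrt(2)*l^2 + 7*l^2 - 28*sqrt(2)*l + 8*l + 56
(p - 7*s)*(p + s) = p^2 - 6*p*s - 7*s^2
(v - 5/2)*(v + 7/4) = v^2 - 3*v/4 - 35/8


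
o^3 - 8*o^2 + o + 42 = (o - 7)*(o - 3)*(o + 2)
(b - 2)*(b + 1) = b^2 - b - 2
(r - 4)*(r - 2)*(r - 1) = r^3 - 7*r^2 + 14*r - 8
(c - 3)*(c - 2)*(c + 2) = c^3 - 3*c^2 - 4*c + 12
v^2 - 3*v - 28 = (v - 7)*(v + 4)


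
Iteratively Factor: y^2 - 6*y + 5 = (y - 5)*(y - 1)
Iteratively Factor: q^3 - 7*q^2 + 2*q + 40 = (q + 2)*(q^2 - 9*q + 20) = (q - 5)*(q + 2)*(q - 4)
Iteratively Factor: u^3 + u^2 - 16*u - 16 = (u - 4)*(u^2 + 5*u + 4) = (u - 4)*(u + 4)*(u + 1)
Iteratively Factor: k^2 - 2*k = (k - 2)*(k)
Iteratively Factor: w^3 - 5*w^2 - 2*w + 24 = (w - 3)*(w^2 - 2*w - 8) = (w - 4)*(w - 3)*(w + 2)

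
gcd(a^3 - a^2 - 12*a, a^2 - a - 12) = a^2 - a - 12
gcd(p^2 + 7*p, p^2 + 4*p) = p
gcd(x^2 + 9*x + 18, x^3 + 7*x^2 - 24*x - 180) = x + 6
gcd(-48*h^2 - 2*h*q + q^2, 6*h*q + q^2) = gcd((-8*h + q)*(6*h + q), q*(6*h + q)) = 6*h + q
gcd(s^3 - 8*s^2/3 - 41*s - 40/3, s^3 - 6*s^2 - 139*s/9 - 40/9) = s^2 - 23*s/3 - 8/3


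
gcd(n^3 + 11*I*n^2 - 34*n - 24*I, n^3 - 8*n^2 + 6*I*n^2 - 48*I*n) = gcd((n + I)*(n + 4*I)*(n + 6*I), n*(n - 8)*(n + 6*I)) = n + 6*I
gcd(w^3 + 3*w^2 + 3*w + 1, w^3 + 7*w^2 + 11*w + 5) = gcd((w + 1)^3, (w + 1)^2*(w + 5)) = w^2 + 2*w + 1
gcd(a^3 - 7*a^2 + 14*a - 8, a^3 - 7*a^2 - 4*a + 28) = a - 2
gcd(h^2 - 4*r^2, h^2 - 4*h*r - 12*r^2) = h + 2*r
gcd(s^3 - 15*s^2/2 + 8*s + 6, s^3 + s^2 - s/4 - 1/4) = s + 1/2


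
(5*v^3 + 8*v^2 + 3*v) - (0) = 5*v^3 + 8*v^2 + 3*v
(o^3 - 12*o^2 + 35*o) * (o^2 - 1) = o^5 - 12*o^4 + 34*o^3 + 12*o^2 - 35*o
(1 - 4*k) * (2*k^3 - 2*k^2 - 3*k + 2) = -8*k^4 + 10*k^3 + 10*k^2 - 11*k + 2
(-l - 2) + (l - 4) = -6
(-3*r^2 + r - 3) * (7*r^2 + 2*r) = -21*r^4 + r^3 - 19*r^2 - 6*r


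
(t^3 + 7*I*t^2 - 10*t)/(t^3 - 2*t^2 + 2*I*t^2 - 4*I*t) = (t + 5*I)/(t - 2)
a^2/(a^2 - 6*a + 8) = a^2/(a^2 - 6*a + 8)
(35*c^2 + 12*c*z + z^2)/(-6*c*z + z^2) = (35*c^2 + 12*c*z + z^2)/(z*(-6*c + z))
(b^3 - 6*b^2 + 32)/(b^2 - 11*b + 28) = (b^2 - 2*b - 8)/(b - 7)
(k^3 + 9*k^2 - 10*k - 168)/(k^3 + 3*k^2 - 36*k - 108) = (k^2 + 3*k - 28)/(k^2 - 3*k - 18)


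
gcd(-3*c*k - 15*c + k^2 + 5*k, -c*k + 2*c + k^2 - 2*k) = 1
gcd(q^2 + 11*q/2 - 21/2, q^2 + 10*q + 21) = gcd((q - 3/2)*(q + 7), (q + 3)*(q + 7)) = q + 7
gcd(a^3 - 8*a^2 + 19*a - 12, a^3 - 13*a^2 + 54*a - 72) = a^2 - 7*a + 12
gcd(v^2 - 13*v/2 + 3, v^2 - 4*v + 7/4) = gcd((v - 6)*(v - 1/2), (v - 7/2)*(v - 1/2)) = v - 1/2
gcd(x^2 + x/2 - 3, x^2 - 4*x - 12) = x + 2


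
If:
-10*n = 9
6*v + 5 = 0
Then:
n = -9/10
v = -5/6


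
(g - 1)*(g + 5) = g^2 + 4*g - 5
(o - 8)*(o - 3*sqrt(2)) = o^2 - 8*o - 3*sqrt(2)*o + 24*sqrt(2)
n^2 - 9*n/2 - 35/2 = (n - 7)*(n + 5/2)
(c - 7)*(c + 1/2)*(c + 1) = c^3 - 11*c^2/2 - 10*c - 7/2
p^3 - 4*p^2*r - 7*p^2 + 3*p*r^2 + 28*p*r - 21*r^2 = (p - 7)*(p - 3*r)*(p - r)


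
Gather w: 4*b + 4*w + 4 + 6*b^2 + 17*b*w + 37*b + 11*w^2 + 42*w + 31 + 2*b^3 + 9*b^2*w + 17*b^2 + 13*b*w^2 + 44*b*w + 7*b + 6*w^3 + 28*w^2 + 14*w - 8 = 2*b^3 + 23*b^2 + 48*b + 6*w^3 + w^2*(13*b + 39) + w*(9*b^2 + 61*b + 60) + 27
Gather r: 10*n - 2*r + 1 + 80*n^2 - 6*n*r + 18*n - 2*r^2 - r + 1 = 80*n^2 + 28*n - 2*r^2 + r*(-6*n - 3) + 2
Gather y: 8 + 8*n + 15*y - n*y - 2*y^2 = 8*n - 2*y^2 + y*(15 - n) + 8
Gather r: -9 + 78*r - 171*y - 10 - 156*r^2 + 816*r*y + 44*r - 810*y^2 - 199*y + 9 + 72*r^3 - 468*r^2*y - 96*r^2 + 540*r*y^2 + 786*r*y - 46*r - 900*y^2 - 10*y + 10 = 72*r^3 + r^2*(-468*y - 252) + r*(540*y^2 + 1602*y + 76) - 1710*y^2 - 380*y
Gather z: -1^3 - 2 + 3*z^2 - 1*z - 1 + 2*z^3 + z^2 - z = 2*z^3 + 4*z^2 - 2*z - 4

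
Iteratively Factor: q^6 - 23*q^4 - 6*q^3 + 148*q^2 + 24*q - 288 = (q + 3)*(q^5 - 3*q^4 - 14*q^3 + 36*q^2 + 40*q - 96) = (q - 4)*(q + 3)*(q^4 + q^3 - 10*q^2 - 4*q + 24) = (q - 4)*(q - 2)*(q + 3)*(q^3 + 3*q^2 - 4*q - 12) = (q - 4)*(q - 2)*(q + 3)^2*(q^2 - 4) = (q - 4)*(q - 2)*(q + 2)*(q + 3)^2*(q - 2)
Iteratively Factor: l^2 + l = (l)*(l + 1)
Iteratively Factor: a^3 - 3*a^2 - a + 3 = (a - 1)*(a^2 - 2*a - 3) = (a - 1)*(a + 1)*(a - 3)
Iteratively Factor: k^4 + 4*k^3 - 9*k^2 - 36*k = (k)*(k^3 + 4*k^2 - 9*k - 36) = k*(k + 4)*(k^2 - 9) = k*(k + 3)*(k + 4)*(k - 3)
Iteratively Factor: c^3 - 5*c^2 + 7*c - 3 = (c - 3)*(c^2 - 2*c + 1) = (c - 3)*(c - 1)*(c - 1)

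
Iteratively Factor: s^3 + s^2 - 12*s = (s)*(s^2 + s - 12) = s*(s + 4)*(s - 3)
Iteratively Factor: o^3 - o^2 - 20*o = (o - 5)*(o^2 + 4*o) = o*(o - 5)*(o + 4)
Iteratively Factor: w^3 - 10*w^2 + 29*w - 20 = (w - 4)*(w^2 - 6*w + 5) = (w - 4)*(w - 1)*(w - 5)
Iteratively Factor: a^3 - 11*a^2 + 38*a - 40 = (a - 5)*(a^2 - 6*a + 8) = (a - 5)*(a - 4)*(a - 2)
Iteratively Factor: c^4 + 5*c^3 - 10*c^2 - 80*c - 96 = (c - 4)*(c^3 + 9*c^2 + 26*c + 24) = (c - 4)*(c + 4)*(c^2 + 5*c + 6) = (c - 4)*(c + 2)*(c + 4)*(c + 3)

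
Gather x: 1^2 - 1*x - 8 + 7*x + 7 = 6*x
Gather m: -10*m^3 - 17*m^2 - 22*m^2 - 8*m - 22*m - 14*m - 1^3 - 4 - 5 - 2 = -10*m^3 - 39*m^2 - 44*m - 12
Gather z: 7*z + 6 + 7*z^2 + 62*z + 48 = 7*z^2 + 69*z + 54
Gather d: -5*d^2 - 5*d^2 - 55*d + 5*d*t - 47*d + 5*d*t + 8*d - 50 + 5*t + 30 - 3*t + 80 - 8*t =-10*d^2 + d*(10*t - 94) - 6*t + 60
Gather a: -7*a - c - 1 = -7*a - c - 1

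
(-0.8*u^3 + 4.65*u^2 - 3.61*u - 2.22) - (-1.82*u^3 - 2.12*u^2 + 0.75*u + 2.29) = 1.02*u^3 + 6.77*u^2 - 4.36*u - 4.51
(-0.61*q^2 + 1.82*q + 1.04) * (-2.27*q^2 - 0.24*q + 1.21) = 1.3847*q^4 - 3.985*q^3 - 3.5357*q^2 + 1.9526*q + 1.2584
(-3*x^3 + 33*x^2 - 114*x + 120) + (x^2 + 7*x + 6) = -3*x^3 + 34*x^2 - 107*x + 126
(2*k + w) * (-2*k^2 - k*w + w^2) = -4*k^3 - 4*k^2*w + k*w^2 + w^3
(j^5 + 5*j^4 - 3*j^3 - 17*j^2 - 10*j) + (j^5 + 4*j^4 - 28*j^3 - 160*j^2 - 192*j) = 2*j^5 + 9*j^4 - 31*j^3 - 177*j^2 - 202*j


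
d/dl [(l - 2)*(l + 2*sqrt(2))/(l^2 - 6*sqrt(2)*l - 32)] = 2*(-(l - 2)*(l - 3*sqrt(2))*(l + 2*sqrt(2)) + (-l - sqrt(2) + 1)*(-l^2 + 6*sqrt(2)*l + 32))/(-l^2 + 6*sqrt(2)*l + 32)^2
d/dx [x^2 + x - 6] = 2*x + 1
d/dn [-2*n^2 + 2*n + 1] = 2 - 4*n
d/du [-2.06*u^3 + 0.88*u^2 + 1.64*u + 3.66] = -6.18*u^2 + 1.76*u + 1.64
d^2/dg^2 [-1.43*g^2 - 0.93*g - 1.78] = -2.86000000000000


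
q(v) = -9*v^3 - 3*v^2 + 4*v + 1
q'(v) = -27*v^2 - 6*v + 4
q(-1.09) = 4.73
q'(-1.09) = -21.54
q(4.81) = -1050.73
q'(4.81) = -649.53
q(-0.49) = -0.62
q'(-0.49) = 0.46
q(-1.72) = 31.04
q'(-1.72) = -65.56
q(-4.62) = 805.99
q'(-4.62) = -544.58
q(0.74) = -1.33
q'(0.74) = -15.23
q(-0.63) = -0.46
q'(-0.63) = -2.94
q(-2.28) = 82.96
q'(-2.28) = -122.68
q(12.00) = -15935.00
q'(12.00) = -3956.00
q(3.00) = -257.00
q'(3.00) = -257.00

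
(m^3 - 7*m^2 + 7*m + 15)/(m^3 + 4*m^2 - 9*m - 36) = (m^2 - 4*m - 5)/(m^2 + 7*m + 12)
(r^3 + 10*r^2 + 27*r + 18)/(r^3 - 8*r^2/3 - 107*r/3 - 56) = 3*(r^2 + 7*r + 6)/(3*r^2 - 17*r - 56)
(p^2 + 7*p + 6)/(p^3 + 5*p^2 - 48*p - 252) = (p + 1)/(p^2 - p - 42)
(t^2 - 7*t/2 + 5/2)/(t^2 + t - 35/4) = 2*(t - 1)/(2*t + 7)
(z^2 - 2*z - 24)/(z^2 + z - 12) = (z - 6)/(z - 3)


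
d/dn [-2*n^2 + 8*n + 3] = 8 - 4*n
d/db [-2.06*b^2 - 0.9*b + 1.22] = -4.12*b - 0.9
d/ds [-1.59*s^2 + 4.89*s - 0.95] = 4.89 - 3.18*s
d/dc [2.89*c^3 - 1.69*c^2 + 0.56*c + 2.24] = 8.67*c^2 - 3.38*c + 0.56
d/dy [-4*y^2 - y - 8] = -8*y - 1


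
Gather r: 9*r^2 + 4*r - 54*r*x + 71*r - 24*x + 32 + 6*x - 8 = 9*r^2 + r*(75 - 54*x) - 18*x + 24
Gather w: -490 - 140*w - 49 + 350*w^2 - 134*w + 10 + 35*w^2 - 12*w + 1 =385*w^2 - 286*w - 528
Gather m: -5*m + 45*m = 40*m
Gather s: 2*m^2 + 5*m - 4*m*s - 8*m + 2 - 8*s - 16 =2*m^2 - 3*m + s*(-4*m - 8) - 14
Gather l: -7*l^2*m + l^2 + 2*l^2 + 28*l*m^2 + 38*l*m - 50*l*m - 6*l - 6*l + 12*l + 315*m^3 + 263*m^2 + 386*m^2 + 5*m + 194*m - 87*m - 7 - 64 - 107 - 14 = l^2*(3 - 7*m) + l*(28*m^2 - 12*m) + 315*m^3 + 649*m^2 + 112*m - 192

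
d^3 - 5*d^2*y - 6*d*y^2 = d*(d - 6*y)*(d + y)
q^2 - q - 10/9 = (q - 5/3)*(q + 2/3)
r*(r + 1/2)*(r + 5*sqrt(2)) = r^3 + r^2/2 + 5*sqrt(2)*r^2 + 5*sqrt(2)*r/2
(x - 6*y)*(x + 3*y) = x^2 - 3*x*y - 18*y^2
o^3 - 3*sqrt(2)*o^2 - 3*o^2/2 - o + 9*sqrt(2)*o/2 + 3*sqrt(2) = (o - 2)*(o + 1/2)*(o - 3*sqrt(2))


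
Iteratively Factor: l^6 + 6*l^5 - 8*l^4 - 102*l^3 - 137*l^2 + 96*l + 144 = (l + 1)*(l^5 + 5*l^4 - 13*l^3 - 89*l^2 - 48*l + 144) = (l - 4)*(l + 1)*(l^4 + 9*l^3 + 23*l^2 + 3*l - 36) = (l - 4)*(l - 1)*(l + 1)*(l^3 + 10*l^2 + 33*l + 36) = (l - 4)*(l - 1)*(l + 1)*(l + 4)*(l^2 + 6*l + 9) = (l - 4)*(l - 1)*(l + 1)*(l + 3)*(l + 4)*(l + 3)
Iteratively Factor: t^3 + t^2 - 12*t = (t + 4)*(t^2 - 3*t) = (t - 3)*(t + 4)*(t)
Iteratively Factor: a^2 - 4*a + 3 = (a - 1)*(a - 3)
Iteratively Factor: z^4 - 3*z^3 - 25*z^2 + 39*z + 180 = (z - 5)*(z^3 + 2*z^2 - 15*z - 36) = (z - 5)*(z + 3)*(z^2 - z - 12) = (z - 5)*(z + 3)^2*(z - 4)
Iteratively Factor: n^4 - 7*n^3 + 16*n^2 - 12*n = (n - 2)*(n^3 - 5*n^2 + 6*n) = n*(n - 2)*(n^2 - 5*n + 6) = n*(n - 2)^2*(n - 3)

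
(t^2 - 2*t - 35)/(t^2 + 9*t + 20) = (t - 7)/(t + 4)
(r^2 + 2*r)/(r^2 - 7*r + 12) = r*(r + 2)/(r^2 - 7*r + 12)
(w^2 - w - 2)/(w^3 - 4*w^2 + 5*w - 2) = (w + 1)/(w^2 - 2*w + 1)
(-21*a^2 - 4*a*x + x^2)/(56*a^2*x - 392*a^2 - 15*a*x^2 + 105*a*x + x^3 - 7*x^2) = (3*a + x)/(-8*a*x + 56*a + x^2 - 7*x)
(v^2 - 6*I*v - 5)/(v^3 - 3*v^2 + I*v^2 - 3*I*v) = (v^2 - 6*I*v - 5)/(v*(v^2 + v*(-3 + I) - 3*I))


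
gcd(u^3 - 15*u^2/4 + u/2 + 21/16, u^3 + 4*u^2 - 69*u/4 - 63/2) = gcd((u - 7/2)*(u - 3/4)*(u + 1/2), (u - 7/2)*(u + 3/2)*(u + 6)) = u - 7/2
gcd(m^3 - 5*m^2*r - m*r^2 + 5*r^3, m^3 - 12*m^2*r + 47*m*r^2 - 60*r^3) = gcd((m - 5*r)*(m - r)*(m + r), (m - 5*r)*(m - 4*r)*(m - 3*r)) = -m + 5*r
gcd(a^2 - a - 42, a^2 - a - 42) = a^2 - a - 42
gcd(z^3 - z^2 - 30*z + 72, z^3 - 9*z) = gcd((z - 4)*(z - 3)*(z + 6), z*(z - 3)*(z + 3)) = z - 3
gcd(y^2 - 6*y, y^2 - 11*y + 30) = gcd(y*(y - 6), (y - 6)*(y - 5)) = y - 6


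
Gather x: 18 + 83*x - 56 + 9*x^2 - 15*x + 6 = 9*x^2 + 68*x - 32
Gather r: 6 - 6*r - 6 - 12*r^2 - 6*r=-12*r^2 - 12*r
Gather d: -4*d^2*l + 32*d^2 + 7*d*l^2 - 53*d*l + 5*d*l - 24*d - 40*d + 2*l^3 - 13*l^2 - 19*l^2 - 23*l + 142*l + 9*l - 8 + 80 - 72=d^2*(32 - 4*l) + d*(7*l^2 - 48*l - 64) + 2*l^3 - 32*l^2 + 128*l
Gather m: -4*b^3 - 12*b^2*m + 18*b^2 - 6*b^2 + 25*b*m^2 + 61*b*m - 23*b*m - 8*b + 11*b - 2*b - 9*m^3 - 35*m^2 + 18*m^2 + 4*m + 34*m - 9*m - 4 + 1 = -4*b^3 + 12*b^2 + b - 9*m^3 + m^2*(25*b - 17) + m*(-12*b^2 + 38*b + 29) - 3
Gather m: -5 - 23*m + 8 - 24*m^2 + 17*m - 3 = -24*m^2 - 6*m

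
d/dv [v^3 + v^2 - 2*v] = 3*v^2 + 2*v - 2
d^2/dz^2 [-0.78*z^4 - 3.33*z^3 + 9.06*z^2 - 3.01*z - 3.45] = -9.36*z^2 - 19.98*z + 18.12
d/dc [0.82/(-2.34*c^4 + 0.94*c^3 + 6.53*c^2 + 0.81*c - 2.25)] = (7.6752*c^3 - 2.3124*c^2 - 10.7092*c - 0.6642)/(-2.34*c^4 + 0.94*c^3 + 6.53*c^2 + 0.81*c - 2.25)^2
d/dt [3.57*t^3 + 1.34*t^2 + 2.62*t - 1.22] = 10.71*t^2 + 2.68*t + 2.62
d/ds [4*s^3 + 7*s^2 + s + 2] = 12*s^2 + 14*s + 1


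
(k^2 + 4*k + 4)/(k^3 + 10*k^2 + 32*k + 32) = (k + 2)/(k^2 + 8*k + 16)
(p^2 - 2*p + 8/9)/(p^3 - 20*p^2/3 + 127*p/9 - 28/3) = (3*p - 2)/(3*p^2 - 16*p + 21)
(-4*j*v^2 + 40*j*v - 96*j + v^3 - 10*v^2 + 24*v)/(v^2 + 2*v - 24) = (-4*j*v + 24*j + v^2 - 6*v)/(v + 6)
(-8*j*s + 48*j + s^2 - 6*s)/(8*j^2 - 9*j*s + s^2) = (s - 6)/(-j + s)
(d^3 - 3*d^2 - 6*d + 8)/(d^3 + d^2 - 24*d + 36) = (d^3 - 3*d^2 - 6*d + 8)/(d^3 + d^2 - 24*d + 36)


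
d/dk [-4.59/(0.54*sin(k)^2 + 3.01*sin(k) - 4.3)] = (4.9572*sin(k) + 13.8159)*cos(k)/(0.54*sin(k)^2 + 3.01*sin(k) - 4.3)^2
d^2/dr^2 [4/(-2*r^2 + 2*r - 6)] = 4*(r^2 - r - (2*r - 1)^2 + 3)/(r^2 - r + 3)^3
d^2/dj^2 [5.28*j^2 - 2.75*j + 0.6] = 10.5600000000000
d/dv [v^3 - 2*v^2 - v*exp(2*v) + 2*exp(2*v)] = 3*v^2 - 2*v*exp(2*v) - 4*v + 3*exp(2*v)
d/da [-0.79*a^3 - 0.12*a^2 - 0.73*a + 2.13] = -2.37*a^2 - 0.24*a - 0.73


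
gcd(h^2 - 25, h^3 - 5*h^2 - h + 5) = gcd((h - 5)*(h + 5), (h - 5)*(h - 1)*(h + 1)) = h - 5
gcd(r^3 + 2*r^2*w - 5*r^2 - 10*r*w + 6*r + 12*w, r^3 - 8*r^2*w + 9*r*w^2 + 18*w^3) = 1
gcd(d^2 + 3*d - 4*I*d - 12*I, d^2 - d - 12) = d + 3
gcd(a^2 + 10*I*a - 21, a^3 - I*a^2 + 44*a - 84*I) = a + 7*I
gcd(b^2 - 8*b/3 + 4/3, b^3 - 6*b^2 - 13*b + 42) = b - 2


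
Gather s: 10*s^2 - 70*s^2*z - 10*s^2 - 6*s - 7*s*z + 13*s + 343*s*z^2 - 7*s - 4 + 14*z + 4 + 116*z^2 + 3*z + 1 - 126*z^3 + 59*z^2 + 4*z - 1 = -70*s^2*z + s*(343*z^2 - 7*z) - 126*z^3 + 175*z^2 + 21*z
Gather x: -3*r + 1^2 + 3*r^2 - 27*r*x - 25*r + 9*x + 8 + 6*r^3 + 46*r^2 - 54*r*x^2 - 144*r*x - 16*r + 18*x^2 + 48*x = 6*r^3 + 49*r^2 - 44*r + x^2*(18 - 54*r) + x*(57 - 171*r) + 9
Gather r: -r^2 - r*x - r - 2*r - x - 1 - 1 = -r^2 + r*(-x - 3) - x - 2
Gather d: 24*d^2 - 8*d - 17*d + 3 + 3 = 24*d^2 - 25*d + 6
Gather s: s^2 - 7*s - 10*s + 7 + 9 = s^2 - 17*s + 16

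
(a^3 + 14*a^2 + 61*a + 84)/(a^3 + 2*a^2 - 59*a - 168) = (a + 4)/(a - 8)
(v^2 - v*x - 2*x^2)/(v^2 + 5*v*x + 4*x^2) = (v - 2*x)/(v + 4*x)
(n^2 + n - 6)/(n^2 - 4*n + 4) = (n + 3)/(n - 2)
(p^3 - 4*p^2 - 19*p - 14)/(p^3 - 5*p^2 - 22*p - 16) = (p - 7)/(p - 8)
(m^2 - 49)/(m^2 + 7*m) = (m - 7)/m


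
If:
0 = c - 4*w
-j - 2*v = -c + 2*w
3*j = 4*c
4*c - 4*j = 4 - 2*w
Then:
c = -24/5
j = -32/5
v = 2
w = -6/5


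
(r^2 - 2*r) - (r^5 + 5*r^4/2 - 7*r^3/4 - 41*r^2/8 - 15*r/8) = -r^5 - 5*r^4/2 + 7*r^3/4 + 49*r^2/8 - r/8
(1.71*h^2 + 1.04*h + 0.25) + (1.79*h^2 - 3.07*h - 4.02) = 3.5*h^2 - 2.03*h - 3.77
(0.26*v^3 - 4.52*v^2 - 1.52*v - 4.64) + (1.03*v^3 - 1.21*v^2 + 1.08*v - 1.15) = 1.29*v^3 - 5.73*v^2 - 0.44*v - 5.79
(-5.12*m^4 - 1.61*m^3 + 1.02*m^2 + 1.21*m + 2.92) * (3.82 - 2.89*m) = 14.7968*m^5 - 14.9055*m^4 - 9.098*m^3 + 0.3995*m^2 - 3.8166*m + 11.1544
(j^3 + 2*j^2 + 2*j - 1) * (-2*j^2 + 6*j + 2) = -2*j^5 + 2*j^4 + 10*j^3 + 18*j^2 - 2*j - 2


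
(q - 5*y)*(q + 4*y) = q^2 - q*y - 20*y^2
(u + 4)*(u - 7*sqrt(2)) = u^2 - 7*sqrt(2)*u + 4*u - 28*sqrt(2)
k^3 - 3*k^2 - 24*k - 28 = (k - 7)*(k + 2)^2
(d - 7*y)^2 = d^2 - 14*d*y + 49*y^2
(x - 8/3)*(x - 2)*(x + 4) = x^3 - 2*x^2/3 - 40*x/3 + 64/3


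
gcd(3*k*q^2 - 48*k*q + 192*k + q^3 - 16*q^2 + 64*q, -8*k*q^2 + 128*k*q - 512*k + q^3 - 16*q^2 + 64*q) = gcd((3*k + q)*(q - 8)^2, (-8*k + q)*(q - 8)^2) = q^2 - 16*q + 64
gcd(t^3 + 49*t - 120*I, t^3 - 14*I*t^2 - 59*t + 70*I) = t - 5*I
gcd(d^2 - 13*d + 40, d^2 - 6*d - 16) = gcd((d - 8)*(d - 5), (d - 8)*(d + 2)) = d - 8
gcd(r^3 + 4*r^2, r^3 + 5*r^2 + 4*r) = r^2 + 4*r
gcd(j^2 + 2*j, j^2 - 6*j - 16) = j + 2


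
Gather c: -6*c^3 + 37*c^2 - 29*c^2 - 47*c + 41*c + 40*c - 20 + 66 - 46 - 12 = -6*c^3 + 8*c^2 + 34*c - 12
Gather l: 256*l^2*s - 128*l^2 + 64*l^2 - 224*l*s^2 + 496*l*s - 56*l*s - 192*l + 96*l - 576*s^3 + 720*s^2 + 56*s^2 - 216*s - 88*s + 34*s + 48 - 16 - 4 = l^2*(256*s - 64) + l*(-224*s^2 + 440*s - 96) - 576*s^3 + 776*s^2 - 270*s + 28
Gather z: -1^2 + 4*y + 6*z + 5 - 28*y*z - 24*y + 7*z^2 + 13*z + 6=-20*y + 7*z^2 + z*(19 - 28*y) + 10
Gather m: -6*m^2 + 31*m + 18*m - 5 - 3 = -6*m^2 + 49*m - 8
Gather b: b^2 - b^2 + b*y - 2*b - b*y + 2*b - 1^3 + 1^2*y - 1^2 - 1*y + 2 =0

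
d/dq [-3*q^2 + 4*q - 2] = 4 - 6*q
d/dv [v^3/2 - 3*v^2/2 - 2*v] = 3*v^2/2 - 3*v - 2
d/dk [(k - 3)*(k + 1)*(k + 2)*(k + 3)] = 4*k^3 + 9*k^2 - 14*k - 27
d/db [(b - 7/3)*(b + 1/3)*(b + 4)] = 3*b^2 + 4*b - 79/9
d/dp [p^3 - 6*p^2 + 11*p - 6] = 3*p^2 - 12*p + 11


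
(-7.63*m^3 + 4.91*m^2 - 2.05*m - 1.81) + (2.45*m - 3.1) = -7.63*m^3 + 4.91*m^2 + 0.4*m - 4.91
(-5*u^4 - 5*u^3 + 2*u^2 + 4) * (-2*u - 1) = 10*u^5 + 15*u^4 + u^3 - 2*u^2 - 8*u - 4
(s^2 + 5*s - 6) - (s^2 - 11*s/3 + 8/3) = 26*s/3 - 26/3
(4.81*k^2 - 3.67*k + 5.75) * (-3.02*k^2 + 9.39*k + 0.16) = -14.5262*k^4 + 56.2493*k^3 - 51.0567*k^2 + 53.4053*k + 0.92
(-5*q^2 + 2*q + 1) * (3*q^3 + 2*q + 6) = -15*q^5 + 6*q^4 - 7*q^3 - 26*q^2 + 14*q + 6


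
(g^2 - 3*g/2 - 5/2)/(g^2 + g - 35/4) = 2*(g + 1)/(2*g + 7)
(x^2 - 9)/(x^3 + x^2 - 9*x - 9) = 1/(x + 1)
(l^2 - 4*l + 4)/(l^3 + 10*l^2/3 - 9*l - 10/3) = 3*(l - 2)/(3*l^2 + 16*l + 5)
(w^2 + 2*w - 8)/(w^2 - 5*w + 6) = (w + 4)/(w - 3)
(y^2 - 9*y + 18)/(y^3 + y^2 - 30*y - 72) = (y - 3)/(y^2 + 7*y + 12)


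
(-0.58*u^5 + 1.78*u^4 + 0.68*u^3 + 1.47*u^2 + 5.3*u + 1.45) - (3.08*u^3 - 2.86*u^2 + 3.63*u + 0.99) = -0.58*u^5 + 1.78*u^4 - 2.4*u^3 + 4.33*u^2 + 1.67*u + 0.46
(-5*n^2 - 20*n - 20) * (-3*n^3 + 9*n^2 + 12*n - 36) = 15*n^5 + 15*n^4 - 180*n^3 - 240*n^2 + 480*n + 720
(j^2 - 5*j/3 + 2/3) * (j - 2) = j^3 - 11*j^2/3 + 4*j - 4/3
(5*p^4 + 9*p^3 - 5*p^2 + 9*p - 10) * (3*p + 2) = 15*p^5 + 37*p^4 + 3*p^3 + 17*p^2 - 12*p - 20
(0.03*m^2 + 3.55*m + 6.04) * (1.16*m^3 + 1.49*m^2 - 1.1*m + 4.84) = 0.0348*m^5 + 4.1627*m^4 + 12.2629*m^3 + 5.2398*m^2 + 10.538*m + 29.2336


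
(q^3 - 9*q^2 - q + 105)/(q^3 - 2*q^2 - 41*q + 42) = (q^2 - 2*q - 15)/(q^2 + 5*q - 6)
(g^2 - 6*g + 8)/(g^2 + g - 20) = (g - 2)/(g + 5)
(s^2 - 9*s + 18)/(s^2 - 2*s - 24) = (s - 3)/(s + 4)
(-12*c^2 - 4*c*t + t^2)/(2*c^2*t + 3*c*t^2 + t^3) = (-6*c + t)/(t*(c + t))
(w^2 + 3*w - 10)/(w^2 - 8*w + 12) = (w + 5)/(w - 6)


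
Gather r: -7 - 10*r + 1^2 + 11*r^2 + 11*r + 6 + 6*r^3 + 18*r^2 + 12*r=6*r^3 + 29*r^2 + 13*r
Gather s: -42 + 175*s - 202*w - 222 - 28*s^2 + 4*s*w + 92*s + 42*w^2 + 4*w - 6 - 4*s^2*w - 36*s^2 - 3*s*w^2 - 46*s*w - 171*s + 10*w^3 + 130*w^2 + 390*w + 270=s^2*(-4*w - 64) + s*(-3*w^2 - 42*w + 96) + 10*w^3 + 172*w^2 + 192*w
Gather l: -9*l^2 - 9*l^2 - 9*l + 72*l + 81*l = -18*l^2 + 144*l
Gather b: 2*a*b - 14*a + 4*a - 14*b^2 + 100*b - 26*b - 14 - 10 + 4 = -10*a - 14*b^2 + b*(2*a + 74) - 20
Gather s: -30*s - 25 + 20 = -30*s - 5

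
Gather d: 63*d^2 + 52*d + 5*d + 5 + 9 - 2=63*d^2 + 57*d + 12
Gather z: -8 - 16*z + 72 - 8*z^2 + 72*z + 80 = -8*z^2 + 56*z + 144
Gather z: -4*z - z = -5*z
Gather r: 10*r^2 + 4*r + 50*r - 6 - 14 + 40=10*r^2 + 54*r + 20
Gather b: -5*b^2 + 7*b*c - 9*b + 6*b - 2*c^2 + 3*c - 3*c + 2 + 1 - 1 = -5*b^2 + b*(7*c - 3) - 2*c^2 + 2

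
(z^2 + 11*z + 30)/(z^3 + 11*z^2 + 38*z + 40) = (z + 6)/(z^2 + 6*z + 8)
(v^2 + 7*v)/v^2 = (v + 7)/v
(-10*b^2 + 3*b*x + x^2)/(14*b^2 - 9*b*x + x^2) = (5*b + x)/(-7*b + x)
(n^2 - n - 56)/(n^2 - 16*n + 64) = (n + 7)/(n - 8)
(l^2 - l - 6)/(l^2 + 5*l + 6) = (l - 3)/(l + 3)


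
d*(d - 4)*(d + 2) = d^3 - 2*d^2 - 8*d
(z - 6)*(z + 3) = z^2 - 3*z - 18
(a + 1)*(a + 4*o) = a^2 + 4*a*o + a + 4*o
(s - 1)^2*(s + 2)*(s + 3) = s^4 + 3*s^3 - 3*s^2 - 7*s + 6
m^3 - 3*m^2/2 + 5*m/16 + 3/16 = (m - 1)*(m - 3/4)*(m + 1/4)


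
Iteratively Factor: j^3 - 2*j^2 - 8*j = (j + 2)*(j^2 - 4*j) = (j - 4)*(j + 2)*(j)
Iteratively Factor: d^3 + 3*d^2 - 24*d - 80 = (d + 4)*(d^2 - d - 20) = (d + 4)^2*(d - 5)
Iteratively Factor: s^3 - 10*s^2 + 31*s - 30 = (s - 5)*(s^2 - 5*s + 6) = (s - 5)*(s - 2)*(s - 3)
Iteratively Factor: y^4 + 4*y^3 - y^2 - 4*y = (y + 4)*(y^3 - y) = (y - 1)*(y + 4)*(y^2 + y) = (y - 1)*(y + 1)*(y + 4)*(y)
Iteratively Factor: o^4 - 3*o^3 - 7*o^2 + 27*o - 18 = (o - 3)*(o^3 - 7*o + 6) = (o - 3)*(o + 3)*(o^2 - 3*o + 2) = (o - 3)*(o - 1)*(o + 3)*(o - 2)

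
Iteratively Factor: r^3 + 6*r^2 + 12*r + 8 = (r + 2)*(r^2 + 4*r + 4) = (r + 2)^2*(r + 2)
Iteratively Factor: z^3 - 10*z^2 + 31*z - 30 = (z - 5)*(z^2 - 5*z + 6) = (z - 5)*(z - 3)*(z - 2)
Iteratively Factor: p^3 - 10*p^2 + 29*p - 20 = (p - 1)*(p^2 - 9*p + 20) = (p - 4)*(p - 1)*(p - 5)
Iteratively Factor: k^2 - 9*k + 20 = (k - 4)*(k - 5)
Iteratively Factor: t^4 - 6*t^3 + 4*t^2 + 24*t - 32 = (t - 2)*(t^3 - 4*t^2 - 4*t + 16) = (t - 2)*(t + 2)*(t^2 - 6*t + 8) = (t - 2)^2*(t + 2)*(t - 4)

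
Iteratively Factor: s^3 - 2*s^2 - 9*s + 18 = (s + 3)*(s^2 - 5*s + 6) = (s - 2)*(s + 3)*(s - 3)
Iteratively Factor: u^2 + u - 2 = (u - 1)*(u + 2)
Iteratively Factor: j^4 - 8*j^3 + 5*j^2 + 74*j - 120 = (j - 2)*(j^3 - 6*j^2 - 7*j + 60) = (j - 4)*(j - 2)*(j^2 - 2*j - 15) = (j - 4)*(j - 2)*(j + 3)*(j - 5)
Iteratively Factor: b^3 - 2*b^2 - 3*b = (b - 3)*(b^2 + b) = (b - 3)*(b + 1)*(b)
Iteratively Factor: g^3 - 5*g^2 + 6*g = (g - 2)*(g^2 - 3*g) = g*(g - 2)*(g - 3)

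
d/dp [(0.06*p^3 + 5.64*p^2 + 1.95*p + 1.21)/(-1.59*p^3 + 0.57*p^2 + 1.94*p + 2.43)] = (9.0018*p^4 + 6.4338*p^3 + 16.0392*p^2 + 26.031*p + 2.3911)/(2.5281*p^6 - 1.8126*p^5 - 5.8443*p^4 - 5.5158*p^3 + 6.5338*p^2 + 9.4284*p + 5.9049)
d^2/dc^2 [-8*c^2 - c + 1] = -16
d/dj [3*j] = 3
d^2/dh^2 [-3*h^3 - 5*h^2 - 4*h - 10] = -18*h - 10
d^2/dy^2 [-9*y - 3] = 0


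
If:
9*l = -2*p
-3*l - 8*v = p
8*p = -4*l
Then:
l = 0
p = 0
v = 0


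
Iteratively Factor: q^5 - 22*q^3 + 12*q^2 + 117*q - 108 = (q + 3)*(q^4 - 3*q^3 - 13*q^2 + 51*q - 36) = (q - 3)*(q + 3)*(q^3 - 13*q + 12) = (q - 3)^2*(q + 3)*(q^2 + 3*q - 4) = (q - 3)^2*(q + 3)*(q + 4)*(q - 1)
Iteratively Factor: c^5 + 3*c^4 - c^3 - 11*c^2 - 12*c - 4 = (c + 1)*(c^4 + 2*c^3 - 3*c^2 - 8*c - 4) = (c + 1)^2*(c^3 + c^2 - 4*c - 4) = (c + 1)^3*(c^2 - 4) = (c - 2)*(c + 1)^3*(c + 2)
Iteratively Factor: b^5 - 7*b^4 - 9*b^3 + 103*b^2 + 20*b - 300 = (b + 2)*(b^4 - 9*b^3 + 9*b^2 + 85*b - 150) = (b + 2)*(b + 3)*(b^3 - 12*b^2 + 45*b - 50) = (b - 5)*(b + 2)*(b + 3)*(b^2 - 7*b + 10) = (b - 5)^2*(b + 2)*(b + 3)*(b - 2)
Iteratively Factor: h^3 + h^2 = (h)*(h^2 + h) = h^2*(h + 1)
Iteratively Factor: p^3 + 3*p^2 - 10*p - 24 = (p - 3)*(p^2 + 6*p + 8) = (p - 3)*(p + 4)*(p + 2)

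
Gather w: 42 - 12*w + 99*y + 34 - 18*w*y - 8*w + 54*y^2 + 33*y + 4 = w*(-18*y - 20) + 54*y^2 + 132*y + 80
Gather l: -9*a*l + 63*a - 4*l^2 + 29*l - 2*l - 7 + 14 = 63*a - 4*l^2 + l*(27 - 9*a) + 7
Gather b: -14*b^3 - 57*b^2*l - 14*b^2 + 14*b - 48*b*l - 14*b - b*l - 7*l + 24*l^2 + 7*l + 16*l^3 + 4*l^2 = -14*b^3 + b^2*(-57*l - 14) - 49*b*l + 16*l^3 + 28*l^2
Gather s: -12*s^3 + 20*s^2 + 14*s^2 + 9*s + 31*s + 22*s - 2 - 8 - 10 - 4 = -12*s^3 + 34*s^2 + 62*s - 24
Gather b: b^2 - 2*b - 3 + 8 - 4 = b^2 - 2*b + 1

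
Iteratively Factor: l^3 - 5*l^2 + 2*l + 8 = (l - 4)*(l^2 - l - 2) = (l - 4)*(l + 1)*(l - 2)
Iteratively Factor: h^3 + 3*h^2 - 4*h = (h + 4)*(h^2 - h) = (h - 1)*(h + 4)*(h)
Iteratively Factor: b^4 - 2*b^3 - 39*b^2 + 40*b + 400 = (b + 4)*(b^3 - 6*b^2 - 15*b + 100) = (b - 5)*(b + 4)*(b^2 - b - 20) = (b - 5)*(b + 4)^2*(b - 5)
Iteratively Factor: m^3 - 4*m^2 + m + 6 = (m + 1)*(m^2 - 5*m + 6) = (m - 2)*(m + 1)*(m - 3)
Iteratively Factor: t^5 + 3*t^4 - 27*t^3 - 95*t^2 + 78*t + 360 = (t - 5)*(t^4 + 8*t^3 + 13*t^2 - 30*t - 72) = (t - 5)*(t - 2)*(t^3 + 10*t^2 + 33*t + 36) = (t - 5)*(t - 2)*(t + 3)*(t^2 + 7*t + 12) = (t - 5)*(t - 2)*(t + 3)^2*(t + 4)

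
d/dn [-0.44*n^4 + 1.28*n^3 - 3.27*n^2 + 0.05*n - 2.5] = -1.76*n^3 + 3.84*n^2 - 6.54*n + 0.05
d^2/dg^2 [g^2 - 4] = 2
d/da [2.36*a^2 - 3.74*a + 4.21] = 4.72*a - 3.74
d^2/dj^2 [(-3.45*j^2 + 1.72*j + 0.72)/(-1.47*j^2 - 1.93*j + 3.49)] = (-27.009486*j^3 + 96.862122*j^2 - 65.200968*j + 48.120394)/(3.176523*j^6 + 12.511611*j^5 - 6.197814*j^4 - 52.219817*j^3 + 14.714538*j^2 + 70.522779*j - 42.508549)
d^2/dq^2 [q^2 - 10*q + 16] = 2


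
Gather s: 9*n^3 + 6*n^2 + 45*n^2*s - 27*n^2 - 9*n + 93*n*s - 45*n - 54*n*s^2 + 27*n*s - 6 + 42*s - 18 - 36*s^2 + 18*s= 9*n^3 - 21*n^2 - 54*n + s^2*(-54*n - 36) + s*(45*n^2 + 120*n + 60) - 24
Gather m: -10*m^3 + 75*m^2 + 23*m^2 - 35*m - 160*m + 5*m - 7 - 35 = -10*m^3 + 98*m^2 - 190*m - 42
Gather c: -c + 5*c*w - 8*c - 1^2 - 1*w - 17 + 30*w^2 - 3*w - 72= c*(5*w - 9) + 30*w^2 - 4*w - 90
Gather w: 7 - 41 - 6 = -40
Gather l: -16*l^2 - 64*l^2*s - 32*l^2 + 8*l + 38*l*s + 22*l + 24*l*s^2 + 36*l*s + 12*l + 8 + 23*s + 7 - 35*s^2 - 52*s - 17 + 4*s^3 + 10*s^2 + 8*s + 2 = l^2*(-64*s - 48) + l*(24*s^2 + 74*s + 42) + 4*s^3 - 25*s^2 - 21*s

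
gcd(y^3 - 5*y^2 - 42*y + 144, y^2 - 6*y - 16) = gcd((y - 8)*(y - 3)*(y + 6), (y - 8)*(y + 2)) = y - 8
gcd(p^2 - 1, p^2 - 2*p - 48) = 1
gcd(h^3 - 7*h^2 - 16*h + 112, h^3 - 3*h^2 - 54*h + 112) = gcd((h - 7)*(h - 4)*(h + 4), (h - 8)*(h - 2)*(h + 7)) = 1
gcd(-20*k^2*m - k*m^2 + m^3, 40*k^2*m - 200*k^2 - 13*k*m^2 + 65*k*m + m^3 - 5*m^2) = 5*k - m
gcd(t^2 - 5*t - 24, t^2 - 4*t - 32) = t - 8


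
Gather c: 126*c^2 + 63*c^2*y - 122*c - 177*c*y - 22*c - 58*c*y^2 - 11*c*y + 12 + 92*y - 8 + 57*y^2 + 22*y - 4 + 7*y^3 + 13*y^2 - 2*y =c^2*(63*y + 126) + c*(-58*y^2 - 188*y - 144) + 7*y^3 + 70*y^2 + 112*y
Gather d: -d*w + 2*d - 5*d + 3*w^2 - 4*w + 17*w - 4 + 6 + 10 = d*(-w - 3) + 3*w^2 + 13*w + 12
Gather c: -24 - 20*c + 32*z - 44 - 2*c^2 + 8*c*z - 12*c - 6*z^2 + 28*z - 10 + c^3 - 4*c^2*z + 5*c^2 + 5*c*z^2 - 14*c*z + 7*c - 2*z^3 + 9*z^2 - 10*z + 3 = c^3 + c^2*(3 - 4*z) + c*(5*z^2 - 6*z - 25) - 2*z^3 + 3*z^2 + 50*z - 75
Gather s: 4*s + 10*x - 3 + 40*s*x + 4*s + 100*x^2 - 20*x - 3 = s*(40*x + 8) + 100*x^2 - 10*x - 6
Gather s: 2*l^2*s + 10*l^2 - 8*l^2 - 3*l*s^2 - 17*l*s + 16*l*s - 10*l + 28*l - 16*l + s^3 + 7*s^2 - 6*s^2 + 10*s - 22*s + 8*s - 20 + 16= 2*l^2 + 2*l + s^3 + s^2*(1 - 3*l) + s*(2*l^2 - l - 4) - 4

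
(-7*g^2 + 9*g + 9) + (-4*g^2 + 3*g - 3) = -11*g^2 + 12*g + 6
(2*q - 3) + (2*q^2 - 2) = 2*q^2 + 2*q - 5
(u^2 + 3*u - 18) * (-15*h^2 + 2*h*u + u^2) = -15*h^2*u^2 - 45*h^2*u + 270*h^2 + 2*h*u^3 + 6*h*u^2 - 36*h*u + u^4 + 3*u^3 - 18*u^2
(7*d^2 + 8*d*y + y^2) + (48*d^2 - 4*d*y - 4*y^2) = 55*d^2 + 4*d*y - 3*y^2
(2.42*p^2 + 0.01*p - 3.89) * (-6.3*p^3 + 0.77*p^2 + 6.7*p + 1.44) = -15.246*p^5 + 1.8004*p^4 + 40.7287*p^3 + 0.5565*p^2 - 26.0486*p - 5.6016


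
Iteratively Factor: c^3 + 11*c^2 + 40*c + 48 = (c + 4)*(c^2 + 7*c + 12) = (c + 4)^2*(c + 3)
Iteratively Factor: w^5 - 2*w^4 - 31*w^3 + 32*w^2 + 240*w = (w + 3)*(w^4 - 5*w^3 - 16*w^2 + 80*w) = (w - 5)*(w + 3)*(w^3 - 16*w) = (w - 5)*(w - 4)*(w + 3)*(w^2 + 4*w) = (w - 5)*(w - 4)*(w + 3)*(w + 4)*(w)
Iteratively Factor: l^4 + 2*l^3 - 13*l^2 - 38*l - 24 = (l + 2)*(l^3 - 13*l - 12) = (l + 2)*(l + 3)*(l^2 - 3*l - 4) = (l - 4)*(l + 2)*(l + 3)*(l + 1)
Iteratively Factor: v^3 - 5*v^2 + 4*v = (v)*(v^2 - 5*v + 4) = v*(v - 4)*(v - 1)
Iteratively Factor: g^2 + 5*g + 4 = (g + 1)*(g + 4)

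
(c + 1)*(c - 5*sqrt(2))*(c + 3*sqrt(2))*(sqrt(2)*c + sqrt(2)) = sqrt(2)*c^4 - 4*c^3 + 2*sqrt(2)*c^3 - 29*sqrt(2)*c^2 - 8*c^2 - 60*sqrt(2)*c - 4*c - 30*sqrt(2)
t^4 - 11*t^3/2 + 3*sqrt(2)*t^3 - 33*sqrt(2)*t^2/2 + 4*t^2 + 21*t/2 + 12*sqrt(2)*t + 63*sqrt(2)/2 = (t - 7/2)*(t - 3)*(t + 1)*(t + 3*sqrt(2))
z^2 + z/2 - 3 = (z - 3/2)*(z + 2)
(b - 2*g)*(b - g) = b^2 - 3*b*g + 2*g^2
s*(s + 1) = s^2 + s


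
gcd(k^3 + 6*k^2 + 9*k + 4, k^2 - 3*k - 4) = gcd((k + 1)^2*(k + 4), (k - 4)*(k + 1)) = k + 1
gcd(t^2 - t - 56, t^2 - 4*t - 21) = 1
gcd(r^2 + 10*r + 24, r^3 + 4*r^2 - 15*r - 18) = r + 6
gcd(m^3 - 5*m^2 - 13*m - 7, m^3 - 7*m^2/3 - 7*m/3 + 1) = m + 1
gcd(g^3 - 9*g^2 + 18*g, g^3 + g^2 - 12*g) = g^2 - 3*g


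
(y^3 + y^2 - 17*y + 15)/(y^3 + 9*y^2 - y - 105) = (y - 1)/(y + 7)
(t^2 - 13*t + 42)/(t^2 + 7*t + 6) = (t^2 - 13*t + 42)/(t^2 + 7*t + 6)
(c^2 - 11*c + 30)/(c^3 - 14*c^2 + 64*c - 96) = (c - 5)/(c^2 - 8*c + 16)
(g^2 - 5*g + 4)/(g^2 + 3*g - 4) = (g - 4)/(g + 4)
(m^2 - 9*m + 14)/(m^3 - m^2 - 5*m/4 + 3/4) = 4*(m^2 - 9*m + 14)/(4*m^3 - 4*m^2 - 5*m + 3)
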